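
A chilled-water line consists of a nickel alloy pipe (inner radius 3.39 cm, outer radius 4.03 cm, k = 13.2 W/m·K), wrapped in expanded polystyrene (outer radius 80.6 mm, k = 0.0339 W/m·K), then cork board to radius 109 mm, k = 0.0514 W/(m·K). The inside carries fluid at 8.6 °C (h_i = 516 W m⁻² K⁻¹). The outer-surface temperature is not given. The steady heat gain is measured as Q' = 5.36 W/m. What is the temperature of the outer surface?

Sum the resistances:
  R'_conv,in = 1/(2πr h) = 1/(2π·0.0339·516) = 0.009099 m·K/W
  R'_nickel alloy = ln(0.0403/0.0339)/(2πk) = 0.1729/(2π·13.2) = 0.002085 m·K/W
  R'_expanded polystyrene = ln(0.0806/0.0403)/(2πk) = 0.6931/(2π·0.0339) = 3.254 m·K/W
  R'_cork board = ln(0.109/0.0806)/(2πk) = 0.3018/(2π·0.0514) = 0.9346 m·K/W
ΣR = 4.200 m·K/W
ΔT = Q'·ΣR = 5.36 × 4.200 = 22.51 K
Heat flows inward, so T_out = T_in + ΔT = 8.6 + 22.51 = 31.1 °C

T_out = 31.1 °C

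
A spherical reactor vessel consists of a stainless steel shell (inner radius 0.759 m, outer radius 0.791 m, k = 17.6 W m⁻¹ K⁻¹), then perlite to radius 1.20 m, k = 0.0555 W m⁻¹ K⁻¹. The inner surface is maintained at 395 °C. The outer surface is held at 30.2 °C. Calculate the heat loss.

Q = 590 W

Series thermal resistances, inner to outer:
  R_stainless steel = (1/0.759 − 1/0.791)/(4πk) = 0.05330/(4π·17.6) = 2.410×10^-4 K/W
  R_perlite = (1/0.791 − 1/1.20)/(4πk) = 0.4309/(4π·0.0555) = 0.6178 K/W
ΣR = 2.410×10^-4 + 0.6178 = 0.6180 K/W
Q = ΔT/ΣR = (395 °C − 30.2 °C)/0.6180 = 590 W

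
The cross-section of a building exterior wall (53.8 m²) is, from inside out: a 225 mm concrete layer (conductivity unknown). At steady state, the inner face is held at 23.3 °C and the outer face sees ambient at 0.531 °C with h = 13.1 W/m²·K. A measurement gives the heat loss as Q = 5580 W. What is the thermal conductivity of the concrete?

k = 1.57 W/m·K

ΣR = ΔT/Q = |23.3 − 0.531|/5580 = 0.004080 K/W
Known resistances:
  R_conv,out = 1/(hA) = 1/(13.1·53.8) = 0.001419 K/W
R_concrete = ΣR − ΣR_known = 0.004080 − 0.001419 = 0.002661 K/W
L/(kA) = 0.002661 ⇒ k = 0.225/(0.002661·53.8) = 1.57 W/m·K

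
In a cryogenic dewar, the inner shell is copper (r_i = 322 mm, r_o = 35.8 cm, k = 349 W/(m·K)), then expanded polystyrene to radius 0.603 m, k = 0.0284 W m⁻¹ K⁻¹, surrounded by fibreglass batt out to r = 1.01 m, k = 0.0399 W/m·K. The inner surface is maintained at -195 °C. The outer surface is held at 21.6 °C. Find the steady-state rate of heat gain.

Q = 48.0 W

Treat each layer as a resistance in series:
  R_copper = (1/0.322 − 1/0.358)/(4πk) = 0.3123/(4π·349) = 7.121×10^-5 K/W
  R_expanded polystyrene = (1/0.358 − 1/0.603)/(4πk) = 1.135/(4π·0.0284) = 3.180 K/W
  R_fibreglass batt = (1/0.603 − 1/1.01)/(4πk) = 0.6683/(4π·0.0399) = 1.333 K/W
ΣR = 7.121×10^-5 + 3.180 + 1.333 = 4.513 K/W
Q = ΔT/ΣR = (-195 °C − 21.6 °C)/4.513 = -48.0 W
(Negative Q ⇒ heat flows inward; heat gain = 48.0 W.)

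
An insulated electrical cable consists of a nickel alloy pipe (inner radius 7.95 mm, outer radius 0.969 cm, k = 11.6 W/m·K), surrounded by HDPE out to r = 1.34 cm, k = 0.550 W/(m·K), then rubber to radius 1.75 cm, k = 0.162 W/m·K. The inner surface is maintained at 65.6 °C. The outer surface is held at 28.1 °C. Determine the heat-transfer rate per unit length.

Q' = 105 W/m

Treat each layer as a resistance in series:
  R'_nickel alloy = ln(0.00969/0.00795)/(2πk) = 0.1979/(2π·11.6) = 0.002716 m·K/W
  R'_HDPE = ln(0.0134/0.00969)/(2πk) = 0.3242/(2π·0.550) = 0.09380 m·K/W
  R'_rubber = ln(0.0175/0.0134)/(2πk) = 0.2669/(2π·0.162) = 0.2623 m·K/W
ΣR = 0.002716 + 0.09380 + 0.2623 = 0.3588 m·K/W
Q' = ΔT/ΣR = (65.6 °C − 28.1 °C)/0.3588 = 105 W/m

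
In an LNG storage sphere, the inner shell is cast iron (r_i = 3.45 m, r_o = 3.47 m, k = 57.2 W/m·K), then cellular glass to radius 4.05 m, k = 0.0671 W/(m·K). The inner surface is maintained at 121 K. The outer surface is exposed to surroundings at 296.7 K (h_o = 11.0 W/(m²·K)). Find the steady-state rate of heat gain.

Series thermal resistances, inner to outer:
  R_cast iron = (1/3.45 − 1/3.47)/(4πk) = 0.001671/(4π·57.2) = 2.324×10^-6 K/W
  R_cellular glass = (1/3.47 − 1/4.05)/(4πk) = 0.04127/(4π·0.0671) = 0.04895 K/W
  R_conv,out = 1/(4πr²h) = 1/(4π·4.05²·11.0) = 4.410×10^-4 K/W
ΣR = 2.324×10^-6 + 0.04895 + 4.410×10^-4 = 0.04939 K/W
Q = ΔT/ΣR = (121 K − 296.7 K)/0.04939 = -3560 W
(Negative Q ⇒ heat flows inward; heat gain = 3560 W.)

Q = 3.56 kW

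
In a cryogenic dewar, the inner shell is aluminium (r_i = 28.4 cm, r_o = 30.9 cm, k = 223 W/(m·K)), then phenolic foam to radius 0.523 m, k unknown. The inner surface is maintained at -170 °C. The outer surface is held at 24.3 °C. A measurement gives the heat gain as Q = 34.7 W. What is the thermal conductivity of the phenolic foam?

ΣR = ΔT/Q = |-170 − 24.3|/34.7 = 5.599 K/W
Known resistances:
  R_aluminium = (1/0.284 − 1/0.309)/(4πk) = 0.2849/(4π·223) = 1.017×10^-4 K/W
R_phenolic foam = ΣR − ΣR_known = 5.599 − 1.017×10^-4 = 5.599 K/W
(1/r₁−1/r₂)/(4πk) = 5.599 ⇒ k = 1.324/(4π·5.599) = 0.0188 W/m·K

k = 0.0188 W/m·K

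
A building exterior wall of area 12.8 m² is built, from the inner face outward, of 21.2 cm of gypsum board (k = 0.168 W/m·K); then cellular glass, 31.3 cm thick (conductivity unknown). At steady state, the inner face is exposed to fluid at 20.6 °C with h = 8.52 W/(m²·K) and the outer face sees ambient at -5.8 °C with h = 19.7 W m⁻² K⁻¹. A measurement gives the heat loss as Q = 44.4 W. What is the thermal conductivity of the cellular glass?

ΣR = ΔT/Q = |20.6 − -5.8|/44.4 = 0.5946 K/W
Known resistances:
  R_conv,in = 1/(hA) = 1/(8.52·12.8) = 0.009170 K/W
  R_gypsum board = L/(kA) = 0.212/(0.168·12.8) = 0.09859 K/W
  R_conv,out = 1/(hA) = 1/(19.7·12.8) = 0.003966 K/W
R_cellular glass = ΣR − ΣR_known = 0.5946 − 0.1117 = 0.4829 K/W
L/(kA) = 0.4829 ⇒ k = 0.313/(0.4829·12.8) = 0.0506 W/m·K

k = 0.0506 W/m·K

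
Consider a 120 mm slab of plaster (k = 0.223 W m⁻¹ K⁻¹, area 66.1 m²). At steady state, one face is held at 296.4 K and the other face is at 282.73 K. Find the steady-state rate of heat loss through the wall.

Q = kA·ΔT/L = 0.223 × 66.1 × |296.4 K − 282.73 K| / 0.120 = 1680 W

Q = 1680 W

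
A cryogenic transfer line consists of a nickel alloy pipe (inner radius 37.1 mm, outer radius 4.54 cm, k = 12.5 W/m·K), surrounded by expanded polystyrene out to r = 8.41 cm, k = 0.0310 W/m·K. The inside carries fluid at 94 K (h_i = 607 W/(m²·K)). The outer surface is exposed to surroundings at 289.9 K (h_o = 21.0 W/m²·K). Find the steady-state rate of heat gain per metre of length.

Q' = 60.0 W/m

Series thermal resistances, inner to outer:
  R'_conv,in = 1/(2πr h) = 1/(2π·0.0371·607) = 0.007067 m·K/W
  R'_nickel alloy = ln(0.0454/0.0371)/(2πk) = 0.2019/(2π·12.5) = 0.002571 m·K/W
  R'_expanded polystyrene = ln(0.0841/0.0454)/(2πk) = 0.6165/(2π·0.0310) = 3.165 m·K/W
  R'_conv,out = 1/(2πr h) = 1/(2π·0.0841·21.0) = 0.09012 m·K/W
ΣR = 0.007067 + 0.002571 + 3.165 + 0.09012 = 3.265 m·K/W
Q' = ΔT/ΣR = (94 K − 289.9 K)/3.265 = -60.0 W/m
(Negative Q' ⇒ heat flows inward; heat gain = 60.0 W/m.)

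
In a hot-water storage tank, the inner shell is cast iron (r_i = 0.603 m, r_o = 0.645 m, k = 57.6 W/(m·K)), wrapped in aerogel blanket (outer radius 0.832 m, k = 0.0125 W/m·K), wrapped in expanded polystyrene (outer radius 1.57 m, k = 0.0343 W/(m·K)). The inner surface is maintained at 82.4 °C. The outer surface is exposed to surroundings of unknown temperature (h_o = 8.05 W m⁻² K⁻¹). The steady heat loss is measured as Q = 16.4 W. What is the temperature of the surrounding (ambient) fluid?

T_out = 24.5 °C

Series resistances:
  R_cast iron = (1/0.603 − 1/0.645)/(4πk) = 0.1080/(4π·57.6) = 1.492×10^-4 K/W
  R_aerogel blanket = (1/0.645 − 1/0.832)/(4πk) = 0.3485/(4π·0.0125) = 2.218 K/W
  R_expanded polystyrene = (1/0.832 − 1/1.57)/(4πk) = 0.5650/(4π·0.0343) = 1.311 K/W
  R_conv,out = 1/(4πr²h) = 1/(4π·1.57²·8.05) = 0.004010 K/W
ΣR = 3.533 K/W
ΔT = Q·ΣR = 16.4 × 3.533 = 57.94 K
Heat flows outward, so T_out = T_in − ΔT = 82.4 − 57.94 = 24.5 °C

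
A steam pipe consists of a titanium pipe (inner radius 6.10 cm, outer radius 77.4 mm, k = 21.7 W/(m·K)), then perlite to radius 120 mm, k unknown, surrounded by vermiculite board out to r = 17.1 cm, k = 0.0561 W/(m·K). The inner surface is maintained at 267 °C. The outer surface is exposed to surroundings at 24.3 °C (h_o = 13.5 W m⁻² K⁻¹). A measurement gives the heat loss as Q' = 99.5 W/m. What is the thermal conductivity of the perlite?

ΣR = ΔT/Q' = |267 − 24.3|/99.5 = 2.439 m·K/W
Known resistances:
  R'_titanium = ln(0.0774/0.0610)/(2πk) = 0.2381/(2π·21.7) = 0.001746 m·K/W
  R'_vermiculite board = ln(0.171/0.120)/(2πk) = 0.3542/(2π·0.0561) = 1.005 m·K/W
  R'_conv,out = 1/(2πr h) = 1/(2π·0.171·13.5) = 0.06894 m·K/W
R_perlite = ΣR − ΣR_known = 2.439 − 1.076 = 1.363 m·K/W
ln(r₂/r₁)/(2πk) = 1.363 ⇒ k = 0.4385/(2π·1.363) = 0.0512 W/m·K

k = 0.0512 W/m·K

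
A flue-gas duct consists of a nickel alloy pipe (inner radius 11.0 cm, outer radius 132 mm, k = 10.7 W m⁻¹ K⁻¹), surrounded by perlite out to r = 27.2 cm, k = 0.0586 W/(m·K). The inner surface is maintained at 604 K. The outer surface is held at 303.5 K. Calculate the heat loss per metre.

Q' = 153 W/m

Treat each layer as a resistance in series:
  R'_nickel alloy = ln(0.132/0.110)/(2πk) = 0.1823/(2π·10.7) = 0.002712 m·K/W
  R'_perlite = ln(0.272/0.132)/(2πk) = 0.7230/(2π·0.0586) = 1.964 m·K/W
ΣR = 0.002712 + 1.964 = 1.967 m·K/W
Q' = ΔT/ΣR = (604 K − 303.5 K)/1.967 = 153 W/m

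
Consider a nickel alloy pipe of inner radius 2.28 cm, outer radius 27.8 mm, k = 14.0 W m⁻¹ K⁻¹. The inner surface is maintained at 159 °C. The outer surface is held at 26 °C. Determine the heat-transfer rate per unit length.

Q' = 59000 W/m

Q' = 2πk·ΔT/ln(r₂/r₁) = 2π × 14.0 × 133 / ln(0.0278/0.0228) = 59000 W/m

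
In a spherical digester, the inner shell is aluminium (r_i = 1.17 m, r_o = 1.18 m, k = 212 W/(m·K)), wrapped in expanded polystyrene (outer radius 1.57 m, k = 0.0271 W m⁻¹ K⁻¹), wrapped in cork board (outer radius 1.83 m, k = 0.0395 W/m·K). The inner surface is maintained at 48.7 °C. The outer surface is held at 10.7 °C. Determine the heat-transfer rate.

Treat each layer as a resistance in series:
  R_aluminium = (1/1.17 − 1/1.18)/(4πk) = 0.007243/(4π·212) = 2.719×10^-6 K/W
  R_expanded polystyrene = (1/1.18 − 1/1.57)/(4πk) = 0.2105/(4π·0.0271) = 0.6182 K/W
  R_cork board = (1/1.57 − 1/1.83)/(4πk) = 0.09049/(4π·0.0395) = 0.1823 K/W
ΣR = 2.719×10^-6 + 0.6182 + 0.1823 = 0.8005 K/W
Q = ΔT/ΣR = (48.7 °C − 10.7 °C)/0.8005 = 47.5 W

Q = 47.5 W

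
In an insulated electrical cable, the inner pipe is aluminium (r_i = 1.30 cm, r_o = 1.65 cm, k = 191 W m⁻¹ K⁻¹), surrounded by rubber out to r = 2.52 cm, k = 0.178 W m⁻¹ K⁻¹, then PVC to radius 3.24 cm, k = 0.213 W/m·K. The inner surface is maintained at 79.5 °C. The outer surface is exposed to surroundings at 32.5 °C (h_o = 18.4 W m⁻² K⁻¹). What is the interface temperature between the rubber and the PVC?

Resistance network (inner→outer):
  R'_aluminium = ln(0.0165/0.0130)/(2πk) = 0.2384/(2π·191) = 1.987×10^-4 m·K/W
  R'_rubber = ln(0.0252/0.0165)/(2πk) = 0.4235/(2π·0.178) = 0.3786 m·K/W
  R'_PVC = ln(0.0324/0.0252)/(2πk) = 0.2513/(2π·0.213) = 0.1878 m·K/W
  R'_conv,out = 1/(2πr h) = 1/(2π·0.0324·18.4) = 0.2670 m·K/W
ΣR = 1.987×10^-4 + 0.3786 + 0.1878 + 0.2670 = 0.8336 m·K/W
Q' = ΔT/ΣR = (79.5 °C − 32.5 °C)/0.8336 = 56.38 W/m
From the inner boundary to the rubber/PVC interface, ΣR_partial = 0.3788 m·K/W.
T_interface = T_in − Q'·ΣR_partial = 79.5 °C − (56.38)(0.3788) = 58.1 °C

T = 58.1 °C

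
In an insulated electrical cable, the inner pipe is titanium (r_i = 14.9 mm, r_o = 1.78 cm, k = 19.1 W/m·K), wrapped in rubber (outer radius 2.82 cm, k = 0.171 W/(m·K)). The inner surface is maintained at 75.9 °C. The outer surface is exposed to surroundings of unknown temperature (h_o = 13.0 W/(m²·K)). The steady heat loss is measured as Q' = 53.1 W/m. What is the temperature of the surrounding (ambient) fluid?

T_out = 30.0 °C

Series resistances:
  R'_titanium = ln(0.0178/0.0149)/(2πk) = 0.1778/(2π·19.1) = 0.001482 m·K/W
  R'_rubber = ln(0.0282/0.0178)/(2πk) = 0.4601/(2π·0.171) = 0.4283 m·K/W
  R'_conv,out = 1/(2πr h) = 1/(2π·0.0282·13.0) = 0.4341 m·K/W
ΣR = 0.8639 m·K/W
ΔT = Q'·ΣR = 53.1 × 0.8639 = 45.87 K
Heat flows outward, so T_out = T_in − ΔT = 75.9 − 45.87 = 30.0 °C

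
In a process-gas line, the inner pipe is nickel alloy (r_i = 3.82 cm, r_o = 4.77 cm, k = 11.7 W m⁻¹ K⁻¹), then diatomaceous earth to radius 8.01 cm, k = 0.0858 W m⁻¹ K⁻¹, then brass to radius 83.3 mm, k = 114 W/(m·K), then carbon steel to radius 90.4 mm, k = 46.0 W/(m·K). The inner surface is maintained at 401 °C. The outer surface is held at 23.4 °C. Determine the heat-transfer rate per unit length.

Q' = 391 W/m

Treat each layer as a resistance in series:
  R'_nickel alloy = ln(0.0477/0.0382)/(2πk) = 0.2221/(2π·11.7) = 0.003021 m·K/W
  R'_diatomaceous earth = ln(0.0801/0.0477)/(2πk) = 0.5183/(2π·0.0858) = 0.9615 m·K/W
  R'_brass = ln(0.0833/0.0801)/(2πk) = 0.03917/(2π·114) = 5.469×10^-5 m·K/W
  R'_carbon steel = ln(0.0904/0.0833)/(2πk) = 0.08180/(2π·46.0) = 2.830×10^-4 m·K/W
ΣR = 0.003021 + 0.9615 + 5.469×10^-5 + 2.830×10^-4 = 0.9649 m·K/W
Q' = ΔT/ΣR = (401 °C − 23.4 °C)/0.9649 = 391 W/m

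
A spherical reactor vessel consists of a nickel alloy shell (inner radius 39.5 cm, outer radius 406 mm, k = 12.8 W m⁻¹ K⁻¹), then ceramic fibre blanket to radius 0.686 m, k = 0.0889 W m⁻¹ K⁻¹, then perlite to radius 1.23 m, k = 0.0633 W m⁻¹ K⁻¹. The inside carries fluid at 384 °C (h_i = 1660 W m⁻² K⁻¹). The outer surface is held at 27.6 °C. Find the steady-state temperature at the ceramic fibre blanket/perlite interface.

T = 196 °C

Treat each layer as a resistance in series:
  R_conv,in = 1/(4πr²h) = 1/(4π·0.395²·1660) = 3.072×10^-4 K/W
  R_nickel alloy = (1/0.395 − 1/0.406)/(4πk) = 0.06859/(4π·12.8) = 4.264×10^-4 K/W
  R_ceramic fibre blanket = (1/0.406 − 1/0.686)/(4πk) = 1.005/(4π·0.0889) = 0.8999 K/W
  R_perlite = (1/0.686 − 1/1.23)/(4πk) = 0.6447/(4π·0.0633) = 0.8105 K/W
ΣR = 3.072×10^-4 + 4.264×10^-4 + 0.8999 + 0.8105 = 1.711 K/W
Q = ΔT/ΣR = (384 °C − 27.6 °C)/1.711 = 208.3 W
From the inner boundary to the ceramic fibre blanket/perlite interface, ΣR_partial = 0.9006 K/W.
T_interface = T_in − Q·ΣR_partial = 384 °C − (208.3)(0.9006) = 196 °C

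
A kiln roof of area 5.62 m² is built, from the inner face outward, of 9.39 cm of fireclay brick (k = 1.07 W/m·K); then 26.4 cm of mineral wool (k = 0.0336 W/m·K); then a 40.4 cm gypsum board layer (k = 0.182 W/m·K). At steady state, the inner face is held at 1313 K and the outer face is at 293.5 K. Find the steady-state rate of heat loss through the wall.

Resistance network (inner→outer):
  R_fireclay brick = L/(kA) = 0.0939/(1.07·5.62) = 0.01562 K/W
  R_mineral wool = L/(kA) = 0.264/(0.0336·5.62) = 1.398 K/W
  R_gypsum board = L/(kA) = 0.404/(0.182·5.62) = 0.3950 K/W
ΣR = 0.01562 + 1.398 + 0.3950 = 1.809 K/W
Q = ΔT/ΣR = (1313 K − 293.5 K)/1.809 = 564 W

Q = 564 W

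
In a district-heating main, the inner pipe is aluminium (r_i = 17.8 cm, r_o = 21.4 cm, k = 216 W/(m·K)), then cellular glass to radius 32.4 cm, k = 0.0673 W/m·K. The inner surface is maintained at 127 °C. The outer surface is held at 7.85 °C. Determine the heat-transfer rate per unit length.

Series thermal resistances, inner to outer:
  R'_aluminium = ln(0.214/0.178)/(2πk) = 0.1842/(2π·216) = 1.357×10^-4 m·K/W
  R'_cellular glass = ln(0.324/0.214)/(2πk) = 0.4148/(2π·0.0673) = 0.9809 m·K/W
ΣR = 1.357×10^-4 + 0.9809 = 0.9810 m·K/W
Q' = ΔT/ΣR = (127 °C − 7.85 °C)/0.9810 = 121 W/m

Q' = 121 W/m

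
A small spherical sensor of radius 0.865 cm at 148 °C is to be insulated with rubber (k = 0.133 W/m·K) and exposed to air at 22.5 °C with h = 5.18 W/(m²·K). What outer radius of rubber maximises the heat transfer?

r_cr = 5.14 cm

For a sphere, r_cr = 2k_ins/h = 2·0.133/5.18 = 0.0514 m = 5.14 cm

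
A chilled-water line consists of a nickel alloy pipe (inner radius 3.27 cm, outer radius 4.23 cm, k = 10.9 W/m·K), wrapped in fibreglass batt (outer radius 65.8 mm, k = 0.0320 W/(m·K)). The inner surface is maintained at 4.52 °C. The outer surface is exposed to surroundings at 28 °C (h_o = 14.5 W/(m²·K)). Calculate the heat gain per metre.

Q' = 9.92 W/m

Series thermal resistances, inner to outer:
  R'_nickel alloy = ln(0.0423/0.0327)/(2πk) = 0.2574/(2π·10.9) = 0.003759 m·K/W
  R'_fibreglass batt = ln(0.0658/0.0423)/(2πk) = 0.4418/(2π·0.0320) = 2.197 m·K/W
  R'_conv,out = 1/(2πr h) = 1/(2π·0.0658·14.5) = 0.1668 m·K/W
ΣR = 0.003759 + 2.197 + 0.1668 = 2.368 m·K/W
Q' = ΔT/ΣR = (4.52 °C − 28 °C)/2.368 = -9.92 W/m
(Negative Q' ⇒ heat flows inward; heat gain = 9.92 W/m.)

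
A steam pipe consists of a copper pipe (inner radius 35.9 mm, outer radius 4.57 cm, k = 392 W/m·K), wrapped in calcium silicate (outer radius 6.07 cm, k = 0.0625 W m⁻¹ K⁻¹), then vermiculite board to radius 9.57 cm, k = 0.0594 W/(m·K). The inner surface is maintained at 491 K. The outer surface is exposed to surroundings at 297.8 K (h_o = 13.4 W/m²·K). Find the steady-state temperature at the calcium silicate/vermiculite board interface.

T = 423 K

Series thermal resistances, inner to outer:
  R'_copper = ln(0.0457/0.0359)/(2πk) = 0.2414/(2π·392) = 9.799×10^-5 m·K/W
  R'_calcium silicate = ln(0.0607/0.0457)/(2πk) = 0.2838/(2π·0.0625) = 0.7228 m·K/W
  R'_vermiculite board = ln(0.0957/0.0607)/(2πk) = 0.4553/(2π·0.0594) = 1.220 m·K/W
  R'_conv,out = 1/(2πr h) = 1/(2π·0.0957·13.4) = 0.1241 m·K/W
ΣR = 9.799×10^-5 + 0.7228 + 1.220 + 0.1241 = 2.067 m·K/W
Q' = ΔT/ΣR = (491 K − 297.8 K)/2.067 = 93.47 W/m
From the inner boundary to the calcium silicate/vermiculite board interface, ΣR_partial = 0.7229 m·K/W.
T_interface = T_in − Q'·ΣR_partial = 491 K − (93.47)(0.7229) = 423 K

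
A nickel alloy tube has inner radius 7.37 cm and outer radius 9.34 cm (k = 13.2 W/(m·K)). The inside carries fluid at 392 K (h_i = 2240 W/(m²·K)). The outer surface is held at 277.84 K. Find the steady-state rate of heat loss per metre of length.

Treat each layer as a resistance in series:
  R'_conv,in = 1/(2πr h) = 1/(2π·0.0737·2240) = 9.641×10^-4 m·K/W
  R'_nickel alloy = ln(0.0934/0.0737)/(2πk) = 0.2369/(2π·13.2) = 0.002856 m·K/W
ΣR = 9.641×10^-4 + 0.002856 = 0.003820 m·K/W
Q' = ΔT/ΣR = (392 K − 277.84 K)/0.003820 = 29900 W/m

Q' = 29.9 kW/m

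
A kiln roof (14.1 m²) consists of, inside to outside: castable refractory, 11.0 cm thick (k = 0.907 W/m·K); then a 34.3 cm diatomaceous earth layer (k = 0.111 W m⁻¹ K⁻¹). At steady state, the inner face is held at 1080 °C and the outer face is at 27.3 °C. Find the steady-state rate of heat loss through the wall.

Resistance network (inner→outer):
  R_castable refractory = L/(kA) = 0.110/(0.907·14.1) = 0.008601 K/W
  R_diatomaceous earth = L/(kA) = 0.343/(0.111·14.1) = 0.2192 K/W
ΣR = 0.008601 + 0.2192 = 0.2278 K/W
Q = ΔT/ΣR = (1080 °C − 27.3 °C)/0.2278 = 4620 W

Q = 4.62 kW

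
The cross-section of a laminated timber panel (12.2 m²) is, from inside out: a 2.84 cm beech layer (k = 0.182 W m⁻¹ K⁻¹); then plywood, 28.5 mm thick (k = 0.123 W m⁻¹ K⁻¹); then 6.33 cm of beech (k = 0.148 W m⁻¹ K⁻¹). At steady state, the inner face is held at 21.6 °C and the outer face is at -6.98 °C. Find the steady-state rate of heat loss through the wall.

Series thermal resistances, inner to outer:
  R_beech = L/(kA) = 0.0284/(0.182·12.2) = 0.01279 K/W
  R_plywood = L/(kA) = 0.0285/(0.123·12.2) = 0.01899 K/W
  R_beech = L/(kA) = 0.0633/(0.148·12.2) = 0.03506 K/W
ΣR = 0.01279 + 0.01899 + 0.03506 = 0.06684 K/W
Q = ΔT/ΣR = (21.6 °C − -6.98 °C)/0.06684 = 428 W

Q = 428 W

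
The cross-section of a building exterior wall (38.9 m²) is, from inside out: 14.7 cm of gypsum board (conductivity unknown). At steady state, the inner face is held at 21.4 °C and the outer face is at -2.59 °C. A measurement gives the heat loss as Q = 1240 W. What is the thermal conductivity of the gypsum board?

ΣR = ΔT/Q = |21.4 − -2.59|/1240 = 0.01935 K/W
L/(kA) = 0.01935 ⇒ k = 0.147/(0.01935·38.9) = 0.195 W/m·K

k = 0.195 W/m·K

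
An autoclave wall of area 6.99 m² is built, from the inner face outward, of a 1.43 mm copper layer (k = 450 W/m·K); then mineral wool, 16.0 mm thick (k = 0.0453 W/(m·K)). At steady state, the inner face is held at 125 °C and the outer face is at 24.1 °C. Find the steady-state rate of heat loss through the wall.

Q = 2.00 kW

Series thermal resistances, inner to outer:
  R_copper = L/(kA) = 0.00143/(450·6.99) = 4.546×10^-7 K/W
  R_mineral wool = L/(kA) = 0.0160/(0.0453·6.99) = 0.05053 K/W
ΣR = 4.546×10^-7 + 0.05053 = 0.05053 K/W
Q = ΔT/ΣR = (125 °C − 24.1 °C)/0.05053 = 2000 W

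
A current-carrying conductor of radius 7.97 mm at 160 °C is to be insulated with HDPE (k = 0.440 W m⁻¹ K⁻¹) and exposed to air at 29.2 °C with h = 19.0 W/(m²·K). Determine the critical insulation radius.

For a cylinder, r_cr = k_ins/h = 0.440/19.0 = 0.0232 m = 2.32 cm

r_cr = 2.32 cm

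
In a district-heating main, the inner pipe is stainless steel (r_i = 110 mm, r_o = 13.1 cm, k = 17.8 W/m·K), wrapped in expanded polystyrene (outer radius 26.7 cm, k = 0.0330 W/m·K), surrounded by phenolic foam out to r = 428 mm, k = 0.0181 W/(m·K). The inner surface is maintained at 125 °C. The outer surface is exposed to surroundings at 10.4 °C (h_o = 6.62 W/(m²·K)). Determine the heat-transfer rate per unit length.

Treat each layer as a resistance in series:
  R'_stainless steel = ln(0.131/0.110)/(2πk) = 0.1747/(2π·17.8) = 0.001562 m·K/W
  R'_expanded polystyrene = ln(0.267/0.131)/(2πk) = 0.7121/(2π·0.0330) = 3.434 m·K/W
  R'_phenolic foam = ln(0.428/0.267)/(2πk) = 0.4719/(2π·0.0181) = 4.149 m·K/W
  R'_conv,out = 1/(2πr h) = 1/(2π·0.428·6.62) = 0.05617 m·K/W
ΣR = 0.001562 + 3.434 + 4.149 + 0.05617 = 7.641 m·K/W
Q' = ΔT/ΣR = (125 °C − 10.4 °C)/7.641 = 15.0 W/m

Q' = 15.0 W/m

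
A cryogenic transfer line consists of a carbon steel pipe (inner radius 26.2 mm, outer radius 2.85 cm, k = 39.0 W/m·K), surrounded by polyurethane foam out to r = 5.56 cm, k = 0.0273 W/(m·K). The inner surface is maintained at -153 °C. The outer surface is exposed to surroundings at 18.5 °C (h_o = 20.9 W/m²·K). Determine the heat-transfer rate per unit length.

Q' = 42.5 W/m

Series thermal resistances, inner to outer:
  R'_carbon steel = ln(0.0285/0.0262)/(2πk) = 0.08414/(2π·39.0) = 3.434×10^-4 m·K/W
  R'_polyurethane foam = ln(0.0556/0.0285)/(2πk) = 0.6683/(2π·0.0273) = 3.896 m·K/W
  R'_conv,out = 1/(2πr h) = 1/(2π·0.0556·20.9) = 0.1370 m·K/W
ΣR = 3.434×10^-4 + 3.896 + 0.1370 = 4.033 m·K/W
Q' = ΔT/ΣR = (-153 °C − 18.5 °C)/4.033 = -42.5 W/m
(Negative Q' ⇒ heat flows inward; heat gain = 42.5 W/m.)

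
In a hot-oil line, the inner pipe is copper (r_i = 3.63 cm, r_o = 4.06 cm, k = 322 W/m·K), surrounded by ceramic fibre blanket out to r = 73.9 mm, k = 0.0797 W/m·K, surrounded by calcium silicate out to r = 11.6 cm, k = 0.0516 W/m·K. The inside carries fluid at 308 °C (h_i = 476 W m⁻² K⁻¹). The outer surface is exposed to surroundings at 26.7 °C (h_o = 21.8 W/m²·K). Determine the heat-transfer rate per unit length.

Series thermal resistances, inner to outer:
  R'_conv,in = 1/(2πr h) = 1/(2π·0.0363·476) = 0.009211 m·K/W
  R'_copper = ln(0.0406/0.0363)/(2πk) = 0.1120/(2π·322) = 5.533×10^-5 m·K/W
  R'_ceramic fibre blanket = ln(0.0739/0.0406)/(2πk) = 0.5989/(2π·0.0797) = 1.196 m·K/W
  R'_calcium silicate = ln(0.116/0.0739)/(2πk) = 0.4509/(2π·0.0516) = 1.391 m·K/W
  R'_conv,out = 1/(2πr h) = 1/(2π·0.116·21.8) = 0.06294 m·K/W
ΣR = 0.009211 + 5.533×10^-5 + 1.196 + 1.391 + 0.06294 = 2.659 m·K/W
Q' = ΔT/ΣR = (308 °C − 26.7 °C)/2.659 = 106 W/m

Q' = 106 W/m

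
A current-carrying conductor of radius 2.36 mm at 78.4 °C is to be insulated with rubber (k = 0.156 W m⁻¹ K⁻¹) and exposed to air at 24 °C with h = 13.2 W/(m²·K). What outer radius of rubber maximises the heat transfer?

r_cr = 1.18 cm

For a cylinder, r_cr = k_ins/h = 0.156/13.2 = 0.0118 m = 1.18 cm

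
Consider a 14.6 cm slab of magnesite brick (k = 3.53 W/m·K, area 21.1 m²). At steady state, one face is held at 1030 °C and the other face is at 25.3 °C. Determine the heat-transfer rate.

Q = 513 kW

Q = kA·ΔT/L = 3.53 × 21.1 × |1030 °C − 25.3 °C| / 0.146 = 5.13×10^5 W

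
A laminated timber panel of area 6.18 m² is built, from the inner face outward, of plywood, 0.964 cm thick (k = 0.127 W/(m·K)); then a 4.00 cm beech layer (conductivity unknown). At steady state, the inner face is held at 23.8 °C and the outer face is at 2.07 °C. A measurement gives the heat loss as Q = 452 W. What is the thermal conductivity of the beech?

ΣR = ΔT/Q = |23.8 − 2.07|/452 = 0.04808 K/W
Known resistances:
  R_plywood = L/(kA) = 0.00964/(0.127·6.18) = 0.01228 K/W
R_beech = ΣR − ΣR_known = 0.04808 − 0.01228 = 0.03580 K/W
L/(kA) = 0.03580 ⇒ k = 0.0400/(0.03580·6.18) = 0.181 W/m·K

k = 0.181 W/m·K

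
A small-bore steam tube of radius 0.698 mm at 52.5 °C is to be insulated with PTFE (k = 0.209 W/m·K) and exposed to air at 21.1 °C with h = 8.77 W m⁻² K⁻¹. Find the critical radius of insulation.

For a cylinder, r_cr = k_ins/h = 0.209/8.77 = 0.0238 m = 2.38 cm

r_cr = 2.38 cm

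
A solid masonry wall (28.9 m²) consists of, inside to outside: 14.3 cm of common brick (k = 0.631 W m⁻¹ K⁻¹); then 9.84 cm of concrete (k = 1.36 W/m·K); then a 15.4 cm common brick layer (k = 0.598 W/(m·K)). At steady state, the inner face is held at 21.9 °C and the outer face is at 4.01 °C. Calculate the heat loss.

Resistance network (inner→outer):
  R_common brick = L/(kA) = 0.143/(0.631·28.9) = 0.007842 K/W
  R_concrete = L/(kA) = 0.0984/(1.36·28.9) = 0.002504 K/W
  R_common brick = L/(kA) = 0.154/(0.598·28.9) = 0.008911 K/W
ΣR = 0.007842 + 0.002504 + 0.008911 = 0.01926 K/W
Q = ΔT/ΣR = (21.9 °C − 4.01 °C)/0.01926 = 929 W

Q = 929 W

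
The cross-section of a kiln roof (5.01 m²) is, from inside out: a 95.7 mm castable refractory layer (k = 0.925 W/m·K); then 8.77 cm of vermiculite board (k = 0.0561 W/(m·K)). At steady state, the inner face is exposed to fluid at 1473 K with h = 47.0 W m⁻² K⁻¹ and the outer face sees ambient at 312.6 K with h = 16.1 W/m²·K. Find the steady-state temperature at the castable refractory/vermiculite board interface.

T = 1390 K

Series thermal resistances, inner to outer:
  R_conv,in = 1/(hA) = 1/(47.0·5.01) = 0.004247 K/W
  R_castable refractory = L/(kA) = 0.0957/(0.925·5.01) = 0.02065 K/W
  R_vermiculite board = L/(kA) = 0.0877/(0.0561·5.01) = 0.3120 K/W
  R_conv,out = 1/(hA) = 1/(16.1·5.01) = 0.01240 K/W
ΣR = 0.004247 + 0.02065 + 0.3120 + 0.01240 = 0.3493 K/W
Q = ΔT/ΣR = (1473 K − 312.6 K)/0.3493 = 3322 W
From the inner boundary to the castable refractory/vermiculite board interface, ΣR_partial = 0.02490 K/W.
T_interface = T_in − Q·ΣR_partial = 1473 K − (3322)(0.02490) = 1390 K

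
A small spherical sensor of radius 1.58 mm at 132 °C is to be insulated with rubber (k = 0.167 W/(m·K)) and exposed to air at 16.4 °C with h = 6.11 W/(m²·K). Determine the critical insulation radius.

For a sphere, r_cr = 2k_ins/h = 2·0.167/6.11 = 0.0547 m = 5.47 cm

r_cr = 5.47 cm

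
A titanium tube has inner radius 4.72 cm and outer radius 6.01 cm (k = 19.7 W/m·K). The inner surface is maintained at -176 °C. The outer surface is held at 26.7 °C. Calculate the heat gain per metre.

Q' = 2πk·ΔT/ln(r₂/r₁) = 2π × 19.7 × 202.7 / ln(0.0601/0.0472) = 1.04×10^5 W/m

Q' = 104 kW/m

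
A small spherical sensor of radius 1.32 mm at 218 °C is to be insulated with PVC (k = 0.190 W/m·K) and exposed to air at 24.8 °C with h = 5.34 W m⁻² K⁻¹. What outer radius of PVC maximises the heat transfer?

For a sphere, r_cr = 2k_ins/h = 2·0.190/5.34 = 0.0712 m = 7.12 cm

r_cr = 7.12 cm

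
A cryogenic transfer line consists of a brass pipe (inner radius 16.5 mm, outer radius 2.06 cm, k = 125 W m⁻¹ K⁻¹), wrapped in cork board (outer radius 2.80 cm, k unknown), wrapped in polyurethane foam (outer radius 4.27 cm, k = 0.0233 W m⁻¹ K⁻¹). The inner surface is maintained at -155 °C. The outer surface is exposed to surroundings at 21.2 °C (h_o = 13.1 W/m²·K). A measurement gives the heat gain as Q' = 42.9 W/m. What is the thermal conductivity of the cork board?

k = 0.0520 W/m·K

ΣR = ΔT/Q' = |-155 − 21.2|/42.9 = 4.107 m·K/W
Known resistances:
  R'_brass = ln(0.0206/0.0165)/(2πk) = 0.2219/(2π·125) = 2.826×10^-4 m·K/W
  R'_polyurethane foam = ln(0.0427/0.0280)/(2πk) = 0.4220/(2π·0.0233) = 2.883 m·K/W
  R'_conv,out = 1/(2πr h) = 1/(2π·0.0427·13.1) = 0.2845 m·K/W
R_cork board = ΣR − ΣR_known = 4.107 − 3.168 = 0.9390 m·K/W
ln(r₂/r₁)/(2πk) = 0.9390 ⇒ k = 0.3069/(2π·0.9390) = 0.0520 W/m·K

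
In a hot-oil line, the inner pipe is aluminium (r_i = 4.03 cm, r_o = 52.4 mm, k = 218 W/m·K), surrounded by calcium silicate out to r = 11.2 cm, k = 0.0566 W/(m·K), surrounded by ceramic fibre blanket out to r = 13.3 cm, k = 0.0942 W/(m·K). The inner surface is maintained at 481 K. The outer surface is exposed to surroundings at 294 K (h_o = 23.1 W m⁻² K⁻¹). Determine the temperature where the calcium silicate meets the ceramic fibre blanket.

T = 319.8 K

Treat each layer as a resistance in series:
  R'_aluminium = ln(0.0524/0.0403)/(2πk) = 0.2626/(2π·218) = 1.917×10^-4 m·K/W
  R'_calcium silicate = ln(0.112/0.0524)/(2πk) = 0.7596/(2π·0.0566) = 2.136 m·K/W
  R'_ceramic fibre blanket = ln(0.133/0.112)/(2πk) = 0.1719/(2π·0.0942) = 0.2903 m·K/W
  R'_conv,out = 1/(2πr h) = 1/(2π·0.133·23.1) = 0.05180 m·K/W
ΣR = 1.917×10^-4 + 2.136 + 0.2903 + 0.05180 = 2.478 m·K/W
Q' = ΔT/ΣR = (481 K − 294 K)/2.478 = 75.46 W/m
From the inner boundary to the calcium silicate/ceramic fibre blanket interface, ΣR_partial = 2.136 m·K/W.
T_interface = T_in − Q'·ΣR_partial = 481 K − (75.46)(2.136) = 319.8 K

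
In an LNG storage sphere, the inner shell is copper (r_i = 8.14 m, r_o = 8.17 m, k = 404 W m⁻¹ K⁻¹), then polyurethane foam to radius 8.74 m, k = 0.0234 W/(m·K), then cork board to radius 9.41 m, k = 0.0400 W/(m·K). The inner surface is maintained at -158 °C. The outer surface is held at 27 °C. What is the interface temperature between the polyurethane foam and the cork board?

T = -42.2 °C

Resistance network (inner→outer):
  R_copper = (1/8.14 − 1/8.17)/(4πk) = 4.511×10^-4/(4π·404) = 8.886×10^-8 K/W
  R_polyurethane foam = (1/8.17 − 1/8.74)/(4πk) = 0.007983/(4π·0.0234) = 0.02715 K/W
  R_cork board = (1/8.74 − 1/9.41)/(4πk) = 0.008147/(4π·0.0400) = 0.01621 K/W
ΣR = 8.886×10^-8 + 0.02715 + 0.01621 = 0.04336 K/W
Q = ΔT/ΣR = (-158 °C − 27 °C)/0.04336 = -4267 W
From the inner boundary to the polyurethane foam/cork board interface, ΣR_partial = 0.02715 K/W.
T_interface = T_in − Q·ΣR_partial = -158 °C − (-4267)(0.02715) = -42.2 °C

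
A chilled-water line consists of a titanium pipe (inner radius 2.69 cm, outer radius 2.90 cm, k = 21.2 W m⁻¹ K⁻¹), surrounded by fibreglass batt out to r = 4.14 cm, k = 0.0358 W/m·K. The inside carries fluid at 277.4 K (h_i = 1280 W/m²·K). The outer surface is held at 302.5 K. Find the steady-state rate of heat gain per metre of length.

Series thermal resistances, inner to outer:
  R'_conv,in = 1/(2πr h) = 1/(2π·0.0269·1280) = 0.004622 m·K/W
  R'_titanium = ln(0.0290/0.0269)/(2πk) = 0.07517/(2π·21.2) = 5.643×10^-4 m·K/W
  R'_fibreglass batt = ln(0.0414/0.0290)/(2πk) = 0.3560/(2π·0.0358) = 1.583 m·K/W
ΣR = 0.004622 + 5.643×10^-4 + 1.583 = 1.588 m·K/W
Q' = ΔT/ΣR = (277.4 K − 302.5 K)/1.588 = -15.8 W/m
(Negative Q' ⇒ heat flows inward; heat gain = 15.8 W/m.)

Q' = 15.8 W/m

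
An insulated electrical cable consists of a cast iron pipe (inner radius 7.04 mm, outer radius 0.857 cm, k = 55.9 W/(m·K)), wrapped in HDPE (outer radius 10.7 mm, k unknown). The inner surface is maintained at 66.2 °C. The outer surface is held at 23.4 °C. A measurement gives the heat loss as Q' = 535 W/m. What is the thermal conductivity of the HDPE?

k = 0.445 W/m·K

ΣR = ΔT/Q' = |66.2 − 23.4|/535 = 0.08000 m·K/W
Known resistances:
  R'_cast iron = ln(0.00857/0.00704)/(2πk) = 0.1967/(2π·55.9) = 5.599×10^-4 m·K/W
R_HDPE = ΣR − ΣR_known = 0.08000 − 5.599×10^-4 = 0.07944 m·K/W
ln(r₂/r₁)/(2πk) = 0.07944 ⇒ k = 0.2220/(2π·0.07944) = 0.445 W/m·K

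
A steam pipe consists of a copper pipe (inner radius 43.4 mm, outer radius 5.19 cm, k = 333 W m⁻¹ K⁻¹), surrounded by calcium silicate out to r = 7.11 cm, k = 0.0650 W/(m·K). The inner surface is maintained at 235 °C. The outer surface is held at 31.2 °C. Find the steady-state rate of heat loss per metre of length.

Resistance network (inner→outer):
  R'_copper = ln(0.0519/0.0434)/(2πk) = 0.1789/(2π·333) = 8.548×10^-5 m·K/W
  R'_calcium silicate = ln(0.0711/0.0519)/(2πk) = 0.3148/(2π·0.0650) = 0.7707 m·K/W
ΣR = 8.548×10^-5 + 0.7707 = 0.7708 m·K/W
Q' = ΔT/ΣR = (235 °C − 31.2 °C)/0.7708 = 264 W/m

Q' = 264 W/m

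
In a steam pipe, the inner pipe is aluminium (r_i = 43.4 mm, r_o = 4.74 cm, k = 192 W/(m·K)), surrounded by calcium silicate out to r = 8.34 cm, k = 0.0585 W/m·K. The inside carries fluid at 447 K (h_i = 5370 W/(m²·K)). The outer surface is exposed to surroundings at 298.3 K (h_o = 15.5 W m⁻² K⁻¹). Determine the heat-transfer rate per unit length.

Q' = 89.5 W/m

Series thermal resistances, inner to outer:
  R'_conv,in = 1/(2πr h) = 1/(2π·0.0434·5370) = 6.829×10^-4 m·K/W
  R'_aluminium = ln(0.0474/0.0434)/(2πk) = 0.08816/(2π·192) = 7.308×10^-5 m·K/W
  R'_calcium silicate = ln(0.0834/0.0474)/(2πk) = 0.5650/(2π·0.0585) = 1.537 m·K/W
  R'_conv,out = 1/(2πr h) = 1/(2π·0.0834·15.5) = 0.1231 m·K/W
ΣR = 6.829×10^-4 + 7.308×10^-5 + 1.537 + 0.1231 = 1.661 m·K/W
Q' = ΔT/ΣR = (447 K − 298.3 K)/1.661 = 89.5 W/m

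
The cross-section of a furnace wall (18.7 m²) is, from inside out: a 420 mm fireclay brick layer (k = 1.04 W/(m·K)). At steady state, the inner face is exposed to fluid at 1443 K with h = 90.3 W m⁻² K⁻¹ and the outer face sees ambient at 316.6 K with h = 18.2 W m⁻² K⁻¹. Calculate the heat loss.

Resistance network (inner→outer):
  R_conv,in = 1/(hA) = 1/(90.3·18.7) = 5.922×10^-4 K/W
  R_fireclay brick = L/(kA) = 0.420/(1.04·18.7) = 0.02160 K/W
  R_conv,out = 1/(hA) = 1/(18.2·18.7) = 0.002938 K/W
ΣR = 5.922×10^-4 + 0.02160 + 0.002938 = 0.02513 K/W
Q = ΔT/ΣR = (1443 K − 316.6 K)/0.02513 = 44800 W

Q = 44800 W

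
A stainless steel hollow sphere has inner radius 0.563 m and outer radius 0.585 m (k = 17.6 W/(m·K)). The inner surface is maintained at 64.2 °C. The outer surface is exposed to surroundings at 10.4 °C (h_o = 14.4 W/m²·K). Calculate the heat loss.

Q = 3270 W

Series thermal resistances, inner to outer:
  R_stainless steel = (1/0.563 − 1/0.585)/(4πk) = 0.06680/(4π·17.6) = 3.020×10^-4 K/W
  R_conv,out = 1/(4πr²h) = 1/(4π·0.585²·14.4) = 0.01615 K/W
ΣR = 3.020×10^-4 + 0.01615 = 0.01645 K/W
Q = ΔT/ΣR = (64.2 °C − 10.4 °C)/0.01645 = 3270 W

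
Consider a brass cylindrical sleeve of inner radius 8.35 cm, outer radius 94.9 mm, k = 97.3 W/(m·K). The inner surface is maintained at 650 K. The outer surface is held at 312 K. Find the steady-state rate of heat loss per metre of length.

Q' = 2πk·ΔT/ln(r₂/r₁) = 2π × 97.3 × 338 / ln(0.0949/0.0835) = 1.61×10^6 W/m

Q' = 1.61×10^6 W/m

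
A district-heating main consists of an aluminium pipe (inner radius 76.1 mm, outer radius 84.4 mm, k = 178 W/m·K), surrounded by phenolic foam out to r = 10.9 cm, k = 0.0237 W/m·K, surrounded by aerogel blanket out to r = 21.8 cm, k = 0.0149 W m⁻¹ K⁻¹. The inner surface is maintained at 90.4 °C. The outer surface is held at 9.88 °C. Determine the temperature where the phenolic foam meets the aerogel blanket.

T = 75.2 °C

Series thermal resistances, inner to outer:
  R'_aluminium = ln(0.0844/0.0761)/(2πk) = 0.1035/(2π·178) = 9.256×10^-5 m·K/W
  R'_phenolic foam = ln(0.109/0.0844)/(2πk) = 0.2558/(2π·0.0237) = 1.718 m·K/W
  R'_aerogel blanket = ln(0.218/0.109)/(2πk) = 0.6931/(2π·0.0149) = 7.404 m·K/W
ΣR = 9.256×10^-5 + 1.718 + 7.404 = 9.122 m·K/W
Q' = ΔT/ΣR = (90.4 °C − 9.88 °C)/9.122 = 8.827 W/m
From the inner boundary to the phenolic foam/aerogel blanket interface, ΣR_partial = 1.718 m·K/W.
T_interface = T_in − Q'·ΣR_partial = 90.4 °C − (8.827)(1.718) = 75.2 °C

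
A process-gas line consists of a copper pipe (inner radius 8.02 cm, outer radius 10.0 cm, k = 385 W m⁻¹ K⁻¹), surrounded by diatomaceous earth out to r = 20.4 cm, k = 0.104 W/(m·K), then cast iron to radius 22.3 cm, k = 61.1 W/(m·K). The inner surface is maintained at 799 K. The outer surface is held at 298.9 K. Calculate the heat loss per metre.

Q' = 458 W/m

Series thermal resistances, inner to outer:
  R'_copper = ln(0.100/0.0802)/(2πk) = 0.2206/(2π·385) = 9.121×10^-5 m·K/W
  R'_diatomaceous earth = ln(0.204/0.100)/(2πk) = 0.7129/(2π·0.104) = 1.091 m·K/W
  R'_cast iron = ln(0.223/0.204)/(2πk) = 0.08905/(2π·61.1) = 2.320×10^-4 m·K/W
ΣR = 9.121×10^-5 + 1.091 + 2.320×10^-4 = 1.091 m·K/W
Q' = ΔT/ΣR = (799 K − 298.9 K)/1.091 = 458 W/m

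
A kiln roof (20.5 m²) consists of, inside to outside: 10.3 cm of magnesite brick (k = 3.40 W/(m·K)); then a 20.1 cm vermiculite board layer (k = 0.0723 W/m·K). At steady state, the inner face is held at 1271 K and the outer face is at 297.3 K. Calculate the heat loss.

Treat each layer as a resistance in series:
  R_magnesite brick = L/(kA) = 0.103/(3.40·20.5) = 0.001478 K/W
  R_vermiculite board = L/(kA) = 0.201/(0.0723·20.5) = 0.1356 K/W
ΣR = 0.001478 + 0.1356 = 0.1371 K/W
Q = ΔT/ΣR = (1271 K − 297.3 K)/0.1371 = 7100 W

Q = 7.10 kW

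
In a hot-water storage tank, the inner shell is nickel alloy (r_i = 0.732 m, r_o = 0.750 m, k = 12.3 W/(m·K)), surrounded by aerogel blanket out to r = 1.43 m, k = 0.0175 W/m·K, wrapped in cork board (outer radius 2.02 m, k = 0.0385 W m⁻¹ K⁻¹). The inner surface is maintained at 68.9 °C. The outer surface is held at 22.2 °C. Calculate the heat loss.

Q = 14.1 W

Series thermal resistances, inner to outer:
  R_nickel alloy = (1/0.732 − 1/0.750)/(4πk) = 0.03279/(4π·12.3) = 2.121×10^-4 K/W
  R_aerogel blanket = (1/0.750 − 1/1.43)/(4πk) = 0.6340/(4π·0.0175) = 2.883 K/W
  R_cork board = (1/1.43 − 1/2.02)/(4πk) = 0.2043/(4π·0.0385) = 0.4222 K/W
ΣR = 2.121×10^-4 + 2.883 + 0.4222 = 3.305 K/W
Q = ΔT/ΣR = (68.9 °C − 22.2 °C)/3.305 = 14.1 W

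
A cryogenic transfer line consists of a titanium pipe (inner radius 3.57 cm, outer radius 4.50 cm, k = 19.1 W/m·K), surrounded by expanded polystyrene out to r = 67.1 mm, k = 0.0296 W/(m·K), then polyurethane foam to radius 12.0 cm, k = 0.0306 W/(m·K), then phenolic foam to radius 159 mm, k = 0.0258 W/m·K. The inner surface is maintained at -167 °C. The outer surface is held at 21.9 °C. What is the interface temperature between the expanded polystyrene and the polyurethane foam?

T = -108 °C

Treat each layer as a resistance in series:
  R'_titanium = ln(0.0450/0.0357)/(2πk) = 0.2315/(2π·19.1) = 0.001929 m·K/W
  R'_expanded polystyrene = ln(0.0671/0.0450)/(2πk) = 0.3995/(2π·0.0296) = 2.148 m·K/W
  R'_polyurethane foam = ln(0.120/0.0671)/(2πk) = 0.5813/(2π·0.0306) = 3.023 m·K/W
  R'_phenolic foam = ln(0.159/0.120)/(2πk) = 0.2814/(2π·0.0258) = 1.736 m·K/W
ΣR = 0.001929 + 2.148 + 3.023 + 1.736 = 6.909 m·K/W
Q' = ΔT/ΣR = (-167 °C − 21.9 °C)/6.909 = -27.34 W/m
From the inner boundary to the expanded polystyrene/polyurethane foam interface, ΣR_partial = 2.150 m·K/W.
T_interface = T_in − Q'·ΣR_partial = -167 °C − (-27.34)(2.150) = -108 °C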